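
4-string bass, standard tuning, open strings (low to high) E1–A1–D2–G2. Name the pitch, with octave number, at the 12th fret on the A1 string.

Each fret is one semitone, so A1 + 12 = A2.

A2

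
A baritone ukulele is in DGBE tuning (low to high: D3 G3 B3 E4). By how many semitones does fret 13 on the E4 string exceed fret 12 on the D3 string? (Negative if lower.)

E4 at fret 13 → F5 (MIDI 77); D3 at fret 12 → D4 (MIDI 62).
77 − 62 = 15, so the two pitches are 15 semitones apart.

15 semitones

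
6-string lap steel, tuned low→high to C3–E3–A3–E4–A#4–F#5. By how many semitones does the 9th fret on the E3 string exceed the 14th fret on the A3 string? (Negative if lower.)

-10 semitones

E3 at fret 9 → C#4 (MIDI 61); A3 at fret 14 → B4 (MIDI 71).
61 − 71 = -10, so the two pitches are 10 semitones apart.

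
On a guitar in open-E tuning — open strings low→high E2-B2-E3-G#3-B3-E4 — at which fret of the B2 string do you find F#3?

F#3 is 7 semitones above the open B2 (B–C–C#–D–D#–E–F–F#), so it sits at fret 7.

7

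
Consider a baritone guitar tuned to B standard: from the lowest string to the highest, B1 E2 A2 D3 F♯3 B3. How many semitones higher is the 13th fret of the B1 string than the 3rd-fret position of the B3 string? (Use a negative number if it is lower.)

-14 semitones

B1 at fret 13 → C3 (MIDI 48); B3 at fret 3 → D4 (MIDI 62).
48 − 62 = -14, so the two pitches are 14 semitones apart.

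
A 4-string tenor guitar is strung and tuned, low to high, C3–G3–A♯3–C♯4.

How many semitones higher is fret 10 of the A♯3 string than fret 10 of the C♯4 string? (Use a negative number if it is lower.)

A♯3 at fret 10 → G♯4 (MIDI 68); C♯4 at fret 10 → B4 (MIDI 71).
68 − 71 = -3, so the two pitches are 3 semitones apart.

-3 semitones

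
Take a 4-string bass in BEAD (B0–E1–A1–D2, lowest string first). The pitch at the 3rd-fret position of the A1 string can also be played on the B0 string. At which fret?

13

A1 at fret 3 is A1 + 3 semitones = C2.
The open B0 string is 10 semitones below the open A1, so the same pitch on the B0 string lies at fret 3 + 10 = 13.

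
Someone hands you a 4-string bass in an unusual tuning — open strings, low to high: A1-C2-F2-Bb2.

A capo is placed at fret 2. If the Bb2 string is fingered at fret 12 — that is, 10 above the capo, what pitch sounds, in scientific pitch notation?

The capo raises the open Bb2 by 2 semitones to C3; fretting 10 more gives Bb2 + 2 + 10 = Bb2 + 12 semitones = Bb3.

Bb3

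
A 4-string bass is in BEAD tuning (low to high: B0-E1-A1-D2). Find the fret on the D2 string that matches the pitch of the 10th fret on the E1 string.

E1 at fret 10 is E1 + 10 semitones = D2.
The open D2 string is 10 semitones above the open E1, so the same pitch on the D2 string lies at fret 10 − 10 = 0.

0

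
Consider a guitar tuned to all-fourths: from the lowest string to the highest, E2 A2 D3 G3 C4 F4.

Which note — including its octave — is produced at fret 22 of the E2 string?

The open E2 string plus 22 semitones: E–F–F#–G–…–C–C#–D.
The walk passes from B into C 2 times, so the octave number goes from 2 to 4.

D4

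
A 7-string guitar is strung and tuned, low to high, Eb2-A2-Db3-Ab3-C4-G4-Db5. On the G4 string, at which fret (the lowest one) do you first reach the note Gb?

From G4, count semitones up the chromatic scale until reaching Gb: G–Ab–A–Bb–…–E–F–Gb — 11 steps.

11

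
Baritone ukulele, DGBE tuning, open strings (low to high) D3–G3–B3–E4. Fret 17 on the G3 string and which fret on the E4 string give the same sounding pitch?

G3 at fret 17 is G3 + 17 semitones = C5.
The open E4 string is 9 semitones above the open G3, so the same pitch on the E4 string lies at fret 17 − 9 = 8.

8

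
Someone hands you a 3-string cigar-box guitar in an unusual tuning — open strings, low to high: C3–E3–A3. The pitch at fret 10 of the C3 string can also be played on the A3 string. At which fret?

C3 at fret 10 is C3 + 10 semitones = Bb3.
The open A3 string is 9 semitones above the open C3, so the same pitch on the A3 string lies at fret 10 − 9 = 1.

1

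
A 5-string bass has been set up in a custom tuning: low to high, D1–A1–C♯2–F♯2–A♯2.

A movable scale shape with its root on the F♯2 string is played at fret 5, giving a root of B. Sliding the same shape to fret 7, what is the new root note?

C♯

Moving from fret 5 to fret 7 shifts the root by 2 semitones.
B up 2 semitones is C♯.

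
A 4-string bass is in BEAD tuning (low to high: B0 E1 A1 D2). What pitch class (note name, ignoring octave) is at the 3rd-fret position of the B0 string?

D

The open B0 string plus 3 semitones: B–C–C#–D.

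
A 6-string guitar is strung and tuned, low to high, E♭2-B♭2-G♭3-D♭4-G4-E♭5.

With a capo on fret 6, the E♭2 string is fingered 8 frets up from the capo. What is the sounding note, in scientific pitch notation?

F3

The capo raises the open E♭2 by 6 semitones to A2; fretting 8 more gives E♭2 + 6 + 8 = E♭2 + 14 semitones = F3.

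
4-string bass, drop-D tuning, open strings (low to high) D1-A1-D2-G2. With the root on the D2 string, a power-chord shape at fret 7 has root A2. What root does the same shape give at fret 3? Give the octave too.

Moving from fret 7 to fret 3 shifts the root by -4 semitones.
A2 down 4 semitones is F2.

F2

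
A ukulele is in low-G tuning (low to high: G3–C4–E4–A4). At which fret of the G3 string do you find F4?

10

F4 is 10 semitones above the open G3 (G–G#–A–A#–…–D#–E–F), so it sits at fret 10.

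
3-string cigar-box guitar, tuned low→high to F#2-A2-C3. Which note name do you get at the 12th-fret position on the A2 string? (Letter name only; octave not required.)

Each fret is one semitone, so A2 + 12 = A.

A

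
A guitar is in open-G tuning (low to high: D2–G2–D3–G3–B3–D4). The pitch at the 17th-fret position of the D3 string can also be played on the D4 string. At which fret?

5

D3 at fret 17 is D3 + 17 semitones = G4.
The open D4 string is 12 semitones above the open D3, so the same pitch on the D4 string lies at fret 17 − 12 = 5.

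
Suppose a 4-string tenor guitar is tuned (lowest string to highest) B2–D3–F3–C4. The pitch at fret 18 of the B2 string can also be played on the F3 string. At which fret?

12

B2 at fret 18 is B2 + 18 semitones = F4.
The open F3 string is 6 semitones above the open B2, so the same pitch on the F3 string lies at fret 18 − 6 = 12.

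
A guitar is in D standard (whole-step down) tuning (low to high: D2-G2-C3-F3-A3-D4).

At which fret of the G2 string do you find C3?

5

C3 is 5 semitones above the open G2 (G–G#–A–A#–B–C), so it sits at fret 5.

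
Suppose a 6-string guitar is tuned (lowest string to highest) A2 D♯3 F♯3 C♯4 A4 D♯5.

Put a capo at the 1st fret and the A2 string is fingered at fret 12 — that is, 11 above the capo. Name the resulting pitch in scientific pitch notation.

A3

The capo raises the open A2 by 1 semitone to A♯2; fretting 11 more gives A2 + 1 + 11 = A2 + 12 semitones = A3.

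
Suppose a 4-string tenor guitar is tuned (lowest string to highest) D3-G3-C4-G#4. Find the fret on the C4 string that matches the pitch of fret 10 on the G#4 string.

18

Fret 10 on G#4 is MIDI 68 + 10 = 78 (F#5). On the C4 string (open MIDI 60), that pitch is 78 − 60 = fret 18.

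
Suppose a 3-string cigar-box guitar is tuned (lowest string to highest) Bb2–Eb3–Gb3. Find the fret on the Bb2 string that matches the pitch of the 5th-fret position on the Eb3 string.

10

Fret 5 on Eb3 is MIDI 51 + 5 = 56 (Ab3). On the Bb2 string (open MIDI 46), that pitch is 56 − 46 = fret 10.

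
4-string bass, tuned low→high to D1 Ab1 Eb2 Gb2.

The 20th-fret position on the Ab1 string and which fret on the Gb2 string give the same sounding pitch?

Ab1 at fret 20 is Ab1 + 20 semitones = E3.
The open Gb2 string is 10 semitones above the open Ab1, so the same pitch on the Gb2 string lies at fret 20 − 10 = 10.

10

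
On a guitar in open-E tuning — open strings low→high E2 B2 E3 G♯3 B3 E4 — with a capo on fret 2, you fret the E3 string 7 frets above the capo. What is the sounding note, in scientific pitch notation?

C♯4

The capo raises the open E3 by 2 semitones to F♯3; fretting 7 more gives E3 + 2 + 7 = E3 + 9 semitones = C♯4.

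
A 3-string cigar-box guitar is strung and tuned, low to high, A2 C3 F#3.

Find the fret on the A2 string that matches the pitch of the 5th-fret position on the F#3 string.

14

Fret 5 on F#3 is MIDI 54 + 5 = 59 (B3). On the A2 string (open MIDI 45), that pitch is 59 − 45 = fret 14.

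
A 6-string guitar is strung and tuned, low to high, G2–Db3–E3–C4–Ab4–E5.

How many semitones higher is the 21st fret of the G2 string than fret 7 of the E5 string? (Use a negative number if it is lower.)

G2 at fret 21 → E4 (MIDI 64); E5 at fret 7 → B5 (MIDI 83).
64 − 83 = -19, so the two pitches are 19 semitones apart.

-19 semitones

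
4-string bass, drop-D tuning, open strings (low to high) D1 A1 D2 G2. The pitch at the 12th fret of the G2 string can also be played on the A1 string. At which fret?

G2 at fret 12 is G2 + 12 semitones = G3.
The open A1 string is 10 semitones below the open G2, so the same pitch on the A1 string lies at fret 12 + 10 = 22.

22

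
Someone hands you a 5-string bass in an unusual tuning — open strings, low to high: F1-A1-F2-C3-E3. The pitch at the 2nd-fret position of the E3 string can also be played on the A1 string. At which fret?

21

E3 at fret 2 is E3 + 2 semitones = F#3.
The open A1 string is 19 semitones below the open E3, so the same pitch on the A1 string lies at fret 2 + 19 = 21.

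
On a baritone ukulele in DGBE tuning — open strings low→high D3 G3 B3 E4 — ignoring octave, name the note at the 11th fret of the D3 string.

D3 is MIDI 50. Adding 11 gives 61; 61 mod 12 = 1, i.e. C#.
(Equivalently spelled Db.)

C#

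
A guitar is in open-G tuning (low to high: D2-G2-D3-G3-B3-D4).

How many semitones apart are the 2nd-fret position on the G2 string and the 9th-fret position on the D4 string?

26 semitones

G2 at fret 2 → A2 (MIDI 45); D4 at fret 9 → B4 (MIDI 71).
45 − 71 = -26, so the two pitches are 26 semitones apart, with B4 the higher.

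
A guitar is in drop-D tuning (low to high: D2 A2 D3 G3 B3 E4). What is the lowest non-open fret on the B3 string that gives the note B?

From B3, count semitones up the chromatic scale until reaching B: B–C–C#–D–…–A–A#–B — 12 steps.

12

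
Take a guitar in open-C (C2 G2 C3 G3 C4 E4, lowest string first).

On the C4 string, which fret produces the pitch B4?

B4 is 11 semitones above the open C4 (C–C#–D–D#–…–A–A#–B), so it sits at fret 11.

11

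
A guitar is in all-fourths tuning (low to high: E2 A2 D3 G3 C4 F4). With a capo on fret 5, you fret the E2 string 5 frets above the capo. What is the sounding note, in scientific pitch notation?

The capo raises the open E2 by 5 semitones to A2; fretting 5 more gives E2 + 5 + 5 = E2 + 10 semitones = D3.

D3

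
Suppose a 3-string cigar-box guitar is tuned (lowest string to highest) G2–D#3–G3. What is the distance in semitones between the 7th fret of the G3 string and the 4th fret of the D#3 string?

7 semitones

G3 at fret 7 → D4 (MIDI 62); D#3 at fret 4 → G3 (MIDI 55).
62 − 55 = 7, so the two pitches are 7 semitones apart, with D4 the higher.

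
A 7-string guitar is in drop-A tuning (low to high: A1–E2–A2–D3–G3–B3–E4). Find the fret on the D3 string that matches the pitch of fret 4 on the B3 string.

13

Fret 4 on B3 is MIDI 59 + 4 = 63 (D#4). On the D3 string (open MIDI 50), that pitch is 63 − 50 = fret 13.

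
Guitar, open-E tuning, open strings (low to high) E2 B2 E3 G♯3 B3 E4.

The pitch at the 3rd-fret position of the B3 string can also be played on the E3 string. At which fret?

B3 at fret 3 is B3 + 3 semitones = D4.
The open E3 string is 7 semitones below the open B3, so the same pitch on the E3 string lies at fret 3 + 7 = 10.

10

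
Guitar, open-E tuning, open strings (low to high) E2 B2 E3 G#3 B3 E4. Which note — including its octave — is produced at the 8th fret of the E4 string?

E4 is MIDI 64. Adding 8 gives 72, which is C5.

C5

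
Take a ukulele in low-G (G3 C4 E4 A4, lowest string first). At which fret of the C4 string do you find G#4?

G#4 is 8 semitones above the open C4 (C–C#–D–D#–E–F–F#–G–G#), so it sits at fret 8.

8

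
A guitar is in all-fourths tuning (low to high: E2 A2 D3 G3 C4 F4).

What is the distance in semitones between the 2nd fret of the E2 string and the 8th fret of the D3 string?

16 semitones

E2 at fret 2 → F#2 (MIDI 42); D3 at fret 8 → A#3 (MIDI 58).
42 − 58 = -16, so the two pitches are 16 semitones apart, with A#3 the higher.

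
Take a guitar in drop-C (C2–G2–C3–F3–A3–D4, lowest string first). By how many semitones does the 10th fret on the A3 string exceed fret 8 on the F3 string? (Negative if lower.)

A3 at fret 10 → G4 (MIDI 67); F3 at fret 8 → C#4 (MIDI 61).
67 − 61 = 6, so the two pitches are 6 semitones apart.

6 semitones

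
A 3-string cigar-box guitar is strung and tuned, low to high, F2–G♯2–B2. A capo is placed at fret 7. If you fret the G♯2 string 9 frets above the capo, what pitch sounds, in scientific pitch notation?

The capo raises the open G♯2 by 7 semitones to D♯3; fretting 9 more gives G♯2 + 7 + 9 = G♯2 + 16 semitones = C4.

C4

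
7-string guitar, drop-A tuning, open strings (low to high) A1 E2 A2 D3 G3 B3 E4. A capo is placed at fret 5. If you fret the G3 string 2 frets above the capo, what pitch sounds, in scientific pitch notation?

The capo raises the open G3 by 5 semitones to C4; fretting 2 more gives G3 + 5 + 2 = G3 + 7 semitones = D4.

D4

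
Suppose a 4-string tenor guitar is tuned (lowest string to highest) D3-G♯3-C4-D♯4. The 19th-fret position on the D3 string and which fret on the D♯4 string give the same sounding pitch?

Fret 19 on D3 is MIDI 50 + 19 = 69 (A4). On the D♯4 string (open MIDI 63), that pitch is 69 − 63 = fret 6.

6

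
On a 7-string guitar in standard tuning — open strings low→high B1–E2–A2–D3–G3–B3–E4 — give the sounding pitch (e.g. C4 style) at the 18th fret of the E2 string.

A#3

The open E2 string plus 18 semitones: E–F–F#–G–…–G#–A–A#.
The walk passes from B into C once, so the octave number goes from 2 to 3.
(Equivalently spelled Bb3.)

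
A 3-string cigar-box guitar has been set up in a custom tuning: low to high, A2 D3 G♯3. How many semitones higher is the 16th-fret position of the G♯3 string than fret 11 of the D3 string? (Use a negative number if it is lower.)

G♯3 at fret 16 → C5 (MIDI 72); D3 at fret 11 → C♯4 (MIDI 61).
72 − 61 = 11, so the two pitches are 11 semitones apart.

11 semitones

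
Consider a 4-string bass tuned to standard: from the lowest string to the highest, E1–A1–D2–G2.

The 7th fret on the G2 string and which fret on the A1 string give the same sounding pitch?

Fret 7 on G2 is MIDI 43 + 7 = 50 (D3). On the A1 string (open MIDI 33), that pitch is 50 − 33 = fret 17.

17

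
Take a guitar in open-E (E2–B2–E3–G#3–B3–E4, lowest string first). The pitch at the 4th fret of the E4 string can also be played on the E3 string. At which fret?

16

Fret 4 on E4 is MIDI 64 + 4 = 68 (G#4). On the E3 string (open MIDI 52), that pitch is 68 − 52 = fret 16.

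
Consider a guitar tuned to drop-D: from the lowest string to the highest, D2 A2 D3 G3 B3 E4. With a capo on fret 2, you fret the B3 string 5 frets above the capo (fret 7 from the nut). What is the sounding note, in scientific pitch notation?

F#4

The capo raises the open B3 by 2 semitones to C#4; fretting 5 more gives B3 + 2 + 5 = B3 + 7 semitones = F#4.
(Also written Gb.)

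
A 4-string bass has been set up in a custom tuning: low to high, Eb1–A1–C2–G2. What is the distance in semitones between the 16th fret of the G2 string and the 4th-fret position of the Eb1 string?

G2 at fret 16 → B3 (MIDI 59); Eb1 at fret 4 → G1 (MIDI 31).
59 − 31 = 28, so the two pitches are 28 semitones apart, with B3 the higher.

28 semitones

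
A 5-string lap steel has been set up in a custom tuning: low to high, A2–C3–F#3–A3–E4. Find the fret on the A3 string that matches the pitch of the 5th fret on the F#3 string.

2

Fret 5 on F#3 is MIDI 54 + 5 = 59 (B3). On the A3 string (open MIDI 57), that pitch is 59 − 57 = fret 2.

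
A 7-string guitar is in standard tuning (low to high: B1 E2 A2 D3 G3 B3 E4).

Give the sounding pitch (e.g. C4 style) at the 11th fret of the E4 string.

D♯5

E4 is MIDI 64. Adding 11 gives 75, which is D♯5.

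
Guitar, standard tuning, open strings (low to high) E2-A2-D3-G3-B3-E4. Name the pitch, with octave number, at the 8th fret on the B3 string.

Each fret is one semitone, so B3 + 8 = G4.

G4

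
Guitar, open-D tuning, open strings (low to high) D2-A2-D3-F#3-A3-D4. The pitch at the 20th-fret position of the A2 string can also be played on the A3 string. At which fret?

A2 at fret 20 is A2 + 20 semitones = F4.
The open A3 string is 12 semitones above the open A2, so the same pitch on the A3 string lies at fret 20 − 12 = 8.

8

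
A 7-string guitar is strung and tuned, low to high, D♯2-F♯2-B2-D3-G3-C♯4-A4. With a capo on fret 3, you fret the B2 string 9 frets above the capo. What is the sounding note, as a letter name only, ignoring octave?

B

The capo raises the open B2 by 3 semitones to D3; fretting 9 more gives B2 + 3 + 9 = B2 + 12 semitones, landing on B.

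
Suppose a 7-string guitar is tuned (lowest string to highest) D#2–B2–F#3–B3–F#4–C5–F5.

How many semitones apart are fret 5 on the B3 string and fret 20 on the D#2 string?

5 semitones

B3 at fret 5 → E4 (MIDI 64); D#2 at fret 20 → B3 (MIDI 59).
64 − 59 = 5, so the two pitches are 5 semitones apart, with E4 the higher.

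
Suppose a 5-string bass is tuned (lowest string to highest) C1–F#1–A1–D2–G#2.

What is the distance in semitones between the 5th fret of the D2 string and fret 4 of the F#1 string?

D2 at fret 5 → G2 (MIDI 43); F#1 at fret 4 → A#1 (MIDI 34).
43 − 34 = 9, so the two pitches are 9 semitones apart, with G2 the higher.

9 semitones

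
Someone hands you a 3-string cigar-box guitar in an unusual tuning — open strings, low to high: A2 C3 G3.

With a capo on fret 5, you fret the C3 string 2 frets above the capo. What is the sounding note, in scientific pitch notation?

The capo raises the open C3 by 5 semitones to F3; fretting 2 more gives C3 + 5 + 2 = C3 + 7 semitones = G3.

G3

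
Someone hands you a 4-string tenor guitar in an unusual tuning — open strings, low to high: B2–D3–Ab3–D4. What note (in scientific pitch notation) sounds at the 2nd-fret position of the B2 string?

The open B2 string plus 2 semitones: B–C–Db.
The walk passes from B into C once, so the octave number goes from 2 to 3.

Db3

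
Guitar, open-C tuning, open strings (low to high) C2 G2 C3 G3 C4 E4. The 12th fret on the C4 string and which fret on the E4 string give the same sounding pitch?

8

Fret 12 on C4 is MIDI 60 + 12 = 72 (C5). On the E4 string (open MIDI 64), that pitch is 72 − 64 = fret 8.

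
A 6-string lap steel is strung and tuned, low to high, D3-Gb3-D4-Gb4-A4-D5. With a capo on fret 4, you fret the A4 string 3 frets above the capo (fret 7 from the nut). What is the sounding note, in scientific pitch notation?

The capo raises the open A4 by 4 semitones to Db5; fretting 3 more gives A4 + 4 + 3 = A4 + 7 semitones = E5.

E5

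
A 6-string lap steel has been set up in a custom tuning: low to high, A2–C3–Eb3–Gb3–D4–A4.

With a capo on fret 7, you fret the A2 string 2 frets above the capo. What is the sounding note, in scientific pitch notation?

The capo raises the open A2 by 7 semitones to E3; fretting 2 more gives A2 + 7 + 2 = A2 + 9 semitones = Gb3.

Gb3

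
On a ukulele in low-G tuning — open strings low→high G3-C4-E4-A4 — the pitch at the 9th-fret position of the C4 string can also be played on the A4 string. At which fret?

0

C4 at fret 9 is C4 + 9 semitones = A4.
The open A4 string is 9 semitones above the open C4, so the same pitch on the A4 string lies at fret 9 − 9 = 0.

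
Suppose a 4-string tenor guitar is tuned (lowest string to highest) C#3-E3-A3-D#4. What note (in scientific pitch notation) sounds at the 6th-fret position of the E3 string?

E3 is MIDI 52. Adding 6 gives 58, which is A#3.
(Equivalently spelled Bb3.)

A#3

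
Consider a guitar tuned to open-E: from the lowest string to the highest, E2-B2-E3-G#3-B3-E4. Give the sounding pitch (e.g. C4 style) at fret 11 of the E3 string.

Each fret is one semitone, so E3 + 11 = D#4.
(Equivalently spelled Eb4.)

D#4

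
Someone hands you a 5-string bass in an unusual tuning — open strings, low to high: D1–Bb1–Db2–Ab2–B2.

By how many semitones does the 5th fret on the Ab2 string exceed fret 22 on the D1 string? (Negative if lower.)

Ab2 at fret 5 → Db3 (MIDI 49); D1 at fret 22 → C3 (MIDI 48).
49 − 48 = 1, so the two pitches are 1 semitone apart.

1 semitone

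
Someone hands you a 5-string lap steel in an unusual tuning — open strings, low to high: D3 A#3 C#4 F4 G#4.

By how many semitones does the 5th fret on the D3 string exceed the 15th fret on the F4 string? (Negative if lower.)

D3 at fret 5 → G3 (MIDI 55); F4 at fret 15 → G#5 (MIDI 80).
55 − 80 = -25, so the two pitches are 25 semitones apart.

-25 semitones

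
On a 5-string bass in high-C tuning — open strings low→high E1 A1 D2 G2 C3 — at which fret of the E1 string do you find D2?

10

D2 is 10 semitones above the open E1 (E–F–F#–G–…–C–C#–D), so it sits at fret 10.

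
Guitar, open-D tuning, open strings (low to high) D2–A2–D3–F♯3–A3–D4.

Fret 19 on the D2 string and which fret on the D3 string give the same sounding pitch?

7

D2 at fret 19 is D2 + 19 semitones = A3.
The open D3 string is 12 semitones above the open D2, so the same pitch on the D3 string lies at fret 19 − 12 = 7.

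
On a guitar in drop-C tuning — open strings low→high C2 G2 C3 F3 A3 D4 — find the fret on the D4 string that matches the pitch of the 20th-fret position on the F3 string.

11

F3 at fret 20 is F3 + 20 semitones = C♯5.
The open D4 string is 9 semitones above the open F3, so the same pitch on the D4 string lies at fret 20 − 9 = 11.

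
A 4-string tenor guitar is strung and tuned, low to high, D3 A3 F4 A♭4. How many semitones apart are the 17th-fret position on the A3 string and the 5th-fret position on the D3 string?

A3 at fret 17 → D5 (MIDI 74); D3 at fret 5 → G3 (MIDI 55).
74 − 55 = 19, so the two pitches are 19 semitones apart, with D5 the higher.

19 semitones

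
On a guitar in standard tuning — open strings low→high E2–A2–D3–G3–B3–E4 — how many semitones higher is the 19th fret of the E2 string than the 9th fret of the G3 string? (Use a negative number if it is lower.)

E2 at fret 19 → B3 (MIDI 59); G3 at fret 9 → E4 (MIDI 64).
59 − 64 = -5, so the two pitches are 5 semitones apart.

-5 semitones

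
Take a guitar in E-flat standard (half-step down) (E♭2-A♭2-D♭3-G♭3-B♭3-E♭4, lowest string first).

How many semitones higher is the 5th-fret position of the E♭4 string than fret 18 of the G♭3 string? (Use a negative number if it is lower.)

-4 semitones

E♭4 at fret 5 → A♭4 (MIDI 68); G♭3 at fret 18 → C5 (MIDI 72).
68 − 72 = -4, so the two pitches are 4 semitones apart.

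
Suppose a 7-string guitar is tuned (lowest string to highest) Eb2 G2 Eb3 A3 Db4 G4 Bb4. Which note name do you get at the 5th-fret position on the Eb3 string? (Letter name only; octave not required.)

Ab

Eb3 is MIDI 51. Adding 5 gives 56; 56 mod 12 = 8, i.e. Ab.
(Equivalently spelled G#.)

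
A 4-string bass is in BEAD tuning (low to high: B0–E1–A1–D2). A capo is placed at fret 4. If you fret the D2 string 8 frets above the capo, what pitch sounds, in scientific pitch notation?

The capo raises the open D2 by 4 semitones to F#2; fretting 8 more gives D2 + 4 + 8 = D2 + 12 semitones = D3.

D3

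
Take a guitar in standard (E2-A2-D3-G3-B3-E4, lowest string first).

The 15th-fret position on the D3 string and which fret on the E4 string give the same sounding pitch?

1

Fret 15 on D3 is MIDI 50 + 15 = 65 (F4). On the E4 string (open MIDI 64), that pitch is 65 − 64 = fret 1.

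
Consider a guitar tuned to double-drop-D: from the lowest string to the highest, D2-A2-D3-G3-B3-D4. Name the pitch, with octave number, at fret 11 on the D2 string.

C♯3

The open D2 string plus 11 semitones: D–D#–E–F–…–B–C–C#.
The walk passes from B into C once, so the octave number goes from 2 to 3.
(Equivalently spelled D♭3.)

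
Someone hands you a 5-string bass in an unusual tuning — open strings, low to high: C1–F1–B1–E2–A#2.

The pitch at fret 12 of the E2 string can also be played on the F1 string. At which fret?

E2 at fret 12 is E2 + 12 semitones = E3.
The open F1 string is 11 semitones below the open E2, so the same pitch on the F1 string lies at fret 12 + 11 = 23.

23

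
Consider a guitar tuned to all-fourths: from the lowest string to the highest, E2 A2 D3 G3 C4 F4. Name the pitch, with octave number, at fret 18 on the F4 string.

F4 is MIDI 65. Adding 18 gives 83, which is B5.

B5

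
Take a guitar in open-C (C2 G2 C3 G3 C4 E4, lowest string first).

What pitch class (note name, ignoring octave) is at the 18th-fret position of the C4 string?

F#

Each fret is one semitone, so C4 + 18 = F#.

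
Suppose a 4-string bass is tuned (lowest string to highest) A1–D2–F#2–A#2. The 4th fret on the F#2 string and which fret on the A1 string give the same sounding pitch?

13

F#2 at fret 4 is F#2 + 4 semitones = A#2.
The open A1 string is 9 semitones below the open F#2, so the same pitch on the A1 string lies at fret 4 + 9 = 13.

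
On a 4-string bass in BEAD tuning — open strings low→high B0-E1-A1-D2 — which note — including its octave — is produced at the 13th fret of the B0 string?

C2

The open B0 string plus 13 semitones: B–C–C#–D–…–A#–B–C.
The walk passes from B into C 2 times, so the octave number goes from 0 to 2.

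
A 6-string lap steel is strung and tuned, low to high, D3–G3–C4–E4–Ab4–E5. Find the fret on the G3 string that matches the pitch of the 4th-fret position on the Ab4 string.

Ab4 at fret 4 is Ab4 + 4 semitones = C5.
The open G3 string is 13 semitones below the open Ab4, so the same pitch on the G3 string lies at fret 4 + 13 = 17.

17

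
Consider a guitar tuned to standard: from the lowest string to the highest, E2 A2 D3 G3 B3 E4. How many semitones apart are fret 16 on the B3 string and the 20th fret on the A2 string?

10 semitones

B3 at fret 16 → D♯5 (MIDI 75); A2 at fret 20 → F4 (MIDI 65).
75 − 65 = 10, so the two pitches are 10 semitones apart, with D♯5 the higher.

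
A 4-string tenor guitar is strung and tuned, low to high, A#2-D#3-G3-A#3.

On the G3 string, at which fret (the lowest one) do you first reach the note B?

4

From G3, count semitones up the chromatic scale until reaching B: G–G#–A–A#–B — 4 steps.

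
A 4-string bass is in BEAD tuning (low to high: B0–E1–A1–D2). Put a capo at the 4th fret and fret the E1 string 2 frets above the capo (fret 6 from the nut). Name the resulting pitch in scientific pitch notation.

A#1

The capo raises the open E1 by 4 semitones to G#1; fretting 2 more gives E1 + 4 + 2 = E1 + 6 semitones = A#1.
(Also written Bb.)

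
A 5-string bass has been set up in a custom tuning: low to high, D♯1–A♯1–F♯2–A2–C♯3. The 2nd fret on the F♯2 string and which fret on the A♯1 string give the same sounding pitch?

10

F♯2 at fret 2 is F♯2 + 2 semitones = G♯2.
The open A♯1 string is 8 semitones below the open F♯2, so the same pitch on the A♯1 string lies at fret 2 + 8 = 10.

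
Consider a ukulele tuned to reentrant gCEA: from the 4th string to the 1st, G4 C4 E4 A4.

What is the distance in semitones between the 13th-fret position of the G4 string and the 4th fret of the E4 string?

G4 at fret 13 → G#5 (MIDI 80); E4 at fret 4 → G#4 (MIDI 68).
80 − 68 = 12, so the two pitches are 12 semitones apart, with G#5 the higher.

12 semitones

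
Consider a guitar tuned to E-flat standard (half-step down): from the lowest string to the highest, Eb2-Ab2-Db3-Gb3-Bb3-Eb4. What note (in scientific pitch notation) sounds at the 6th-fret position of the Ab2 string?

Each fret is one semitone, so Ab2 + 6 = D3.

D3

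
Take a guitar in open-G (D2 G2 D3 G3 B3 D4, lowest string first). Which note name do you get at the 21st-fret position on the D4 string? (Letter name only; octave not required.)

Each fret is one semitone, so D4 + 21 = B.

B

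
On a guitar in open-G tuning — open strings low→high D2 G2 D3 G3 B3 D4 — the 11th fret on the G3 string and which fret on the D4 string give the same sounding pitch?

Fret 11 on G3 is MIDI 55 + 11 = 66 (F#4). On the D4 string (open MIDI 62), that pitch is 66 − 62 = fret 4.

4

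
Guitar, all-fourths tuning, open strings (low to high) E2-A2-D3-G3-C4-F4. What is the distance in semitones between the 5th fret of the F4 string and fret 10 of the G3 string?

F4 at fret 5 → A♯4 (MIDI 70); G3 at fret 10 → F4 (MIDI 65).
70 − 65 = 5, so the two pitches are 5 semitones apart, with A♯4 the higher.

5 semitones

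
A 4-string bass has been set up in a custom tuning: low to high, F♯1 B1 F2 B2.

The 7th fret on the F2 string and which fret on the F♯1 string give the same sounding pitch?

Fret 7 on F2 is MIDI 41 + 7 = 48 (C3). On the F♯1 string (open MIDI 30), that pitch is 48 − 30 = fret 18.

18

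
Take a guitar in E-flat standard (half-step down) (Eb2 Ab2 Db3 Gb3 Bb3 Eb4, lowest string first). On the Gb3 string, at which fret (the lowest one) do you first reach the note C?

From Gb3, count semitones up the chromatic scale until reaching C: Gb–G–Ab–A–Bb–B–C — 6 steps.

6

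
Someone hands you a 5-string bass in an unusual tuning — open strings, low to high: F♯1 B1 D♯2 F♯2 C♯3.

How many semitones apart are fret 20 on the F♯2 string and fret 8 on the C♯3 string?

5 semitones

F♯2 at fret 20 → D4 (MIDI 62); C♯3 at fret 8 → A3 (MIDI 57).
62 − 57 = 5, so the two pitches are 5 semitones apart, with D4 the higher.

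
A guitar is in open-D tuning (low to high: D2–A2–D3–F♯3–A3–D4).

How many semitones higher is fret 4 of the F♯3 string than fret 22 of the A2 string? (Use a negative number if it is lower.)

-9 semitones

F♯3 at fret 4 → A♯3 (MIDI 58); A2 at fret 22 → G4 (MIDI 67).
58 − 67 = -9, so the two pitches are 9 semitones apart.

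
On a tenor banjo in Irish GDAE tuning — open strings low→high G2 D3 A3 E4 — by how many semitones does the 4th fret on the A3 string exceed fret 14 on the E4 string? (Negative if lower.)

-17 semitones

A3 at fret 4 → C#4 (MIDI 61); E4 at fret 14 → F#5 (MIDI 78).
61 − 78 = -17, so the two pitches are 17 semitones apart.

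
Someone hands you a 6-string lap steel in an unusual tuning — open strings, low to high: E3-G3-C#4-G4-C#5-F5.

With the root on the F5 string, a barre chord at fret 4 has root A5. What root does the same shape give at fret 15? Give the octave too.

G#6

Moving from fret 4 to fret 15 shifts the root by 11 semitones.
A5 up 11 semitones is G#6.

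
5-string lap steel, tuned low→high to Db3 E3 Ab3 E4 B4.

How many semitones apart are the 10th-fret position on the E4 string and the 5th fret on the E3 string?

E4 at fret 10 → D5 (MIDI 74); E3 at fret 5 → A3 (MIDI 57).
74 − 57 = 17, so the two pitches are 17 semitones apart, with D5 the higher.

17 semitones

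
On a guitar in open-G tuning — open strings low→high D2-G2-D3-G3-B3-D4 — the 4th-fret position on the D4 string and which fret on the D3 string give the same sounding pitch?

Fret 4 on D4 is MIDI 62 + 4 = 66 (F#4). On the D3 string (open MIDI 50), that pitch is 66 − 50 = fret 16.

16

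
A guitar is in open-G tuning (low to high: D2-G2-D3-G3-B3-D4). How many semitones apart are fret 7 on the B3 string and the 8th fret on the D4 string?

B3 at fret 7 → F#4 (MIDI 66); D4 at fret 8 → A#4 (MIDI 70).
66 − 70 = -4, so the two pitches are 4 semitones apart, with A#4 the higher.

4 semitones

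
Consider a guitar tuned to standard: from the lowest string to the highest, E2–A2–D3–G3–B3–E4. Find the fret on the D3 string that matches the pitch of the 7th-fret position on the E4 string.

E4 at fret 7 is E4 + 7 semitones = B4.
The open D3 string is 14 semitones below the open E4, so the same pitch on the D3 string lies at fret 7 + 14 = 21.

21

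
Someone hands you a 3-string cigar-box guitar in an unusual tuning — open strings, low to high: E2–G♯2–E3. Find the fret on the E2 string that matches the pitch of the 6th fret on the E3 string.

18

E3 at fret 6 is E3 + 6 semitones = A♯3.
The open E2 string is 12 semitones below the open E3, so the same pitch on the E2 string lies at fret 6 + 12 = 18.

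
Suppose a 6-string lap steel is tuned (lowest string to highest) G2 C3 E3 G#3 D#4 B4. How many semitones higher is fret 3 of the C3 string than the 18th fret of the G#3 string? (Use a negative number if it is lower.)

C3 at fret 3 → D#3 (MIDI 51); G#3 at fret 18 → D5 (MIDI 74).
51 − 74 = -23, so the two pitches are 23 semitones apart.

-23 semitones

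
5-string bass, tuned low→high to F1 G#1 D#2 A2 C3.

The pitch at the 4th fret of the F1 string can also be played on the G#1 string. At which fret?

1

F1 at fret 4 is F1 + 4 semitones = A1.
The open G#1 string is 3 semitones above the open F1, so the same pitch on the G#1 string lies at fret 4 − 3 = 1.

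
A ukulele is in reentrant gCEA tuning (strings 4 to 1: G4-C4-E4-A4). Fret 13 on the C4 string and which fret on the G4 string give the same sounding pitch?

Fret 13 on C4 is MIDI 60 + 13 = 73 (C#5). On the G4 string (open MIDI 67), that pitch is 73 − 67 = fret 6.

6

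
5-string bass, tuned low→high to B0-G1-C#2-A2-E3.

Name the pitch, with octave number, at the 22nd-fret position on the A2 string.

G4

A2 is MIDI 45. Adding 22 gives 67, which is G4.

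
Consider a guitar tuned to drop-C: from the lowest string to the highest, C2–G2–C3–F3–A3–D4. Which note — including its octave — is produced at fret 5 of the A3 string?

D4

The open A3 string plus 5 semitones: A–A#–B–C–C#–D.
The walk passes from B into C once, so the octave number goes from 3 to 4.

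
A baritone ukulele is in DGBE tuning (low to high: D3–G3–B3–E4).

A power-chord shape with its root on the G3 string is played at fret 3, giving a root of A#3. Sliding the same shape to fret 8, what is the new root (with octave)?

D#4

Moving from fret 3 to fret 8 shifts the root by 5 semitones.
A#3 up 5 semitones is D#4.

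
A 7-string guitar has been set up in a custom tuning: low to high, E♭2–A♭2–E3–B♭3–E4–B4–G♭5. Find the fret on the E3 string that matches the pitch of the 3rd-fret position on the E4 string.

Fret 3 on E4 is MIDI 64 + 3 = 67 (G4). On the E3 string (open MIDI 52), that pitch is 67 − 52 = fret 15.

15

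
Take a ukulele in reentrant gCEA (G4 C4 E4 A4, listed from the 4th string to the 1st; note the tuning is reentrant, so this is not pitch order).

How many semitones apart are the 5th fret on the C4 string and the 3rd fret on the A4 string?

7 semitones

C4 at fret 5 → F4 (MIDI 65); A4 at fret 3 → C5 (MIDI 72).
65 − 72 = -7, so the two pitches are 7 semitones apart, with C5 the higher.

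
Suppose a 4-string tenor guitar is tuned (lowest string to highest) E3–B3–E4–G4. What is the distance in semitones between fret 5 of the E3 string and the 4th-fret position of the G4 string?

E3 at fret 5 → A3 (MIDI 57); G4 at fret 4 → B4 (MIDI 71).
57 − 71 = -14, so the two pitches are 14 semitones apart, with B4 the higher.

14 semitones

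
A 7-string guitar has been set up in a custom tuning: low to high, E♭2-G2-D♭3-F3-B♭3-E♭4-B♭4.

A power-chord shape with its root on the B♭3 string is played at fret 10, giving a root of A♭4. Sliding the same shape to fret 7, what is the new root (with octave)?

F4

Moving from fret 10 to fret 7 shifts the root by -3 semitones.
A♭4 down 3 semitones is F4.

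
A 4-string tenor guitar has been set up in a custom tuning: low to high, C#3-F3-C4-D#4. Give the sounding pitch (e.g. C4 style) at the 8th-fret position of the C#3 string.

C#3 is MIDI 49. Adding 8 gives 57, which is A3.

A3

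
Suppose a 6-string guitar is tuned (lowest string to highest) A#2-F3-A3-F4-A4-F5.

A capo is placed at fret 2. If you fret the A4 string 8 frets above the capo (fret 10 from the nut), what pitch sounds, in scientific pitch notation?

The capo raises the open A4 by 2 semitones to B4; fretting 8 more gives A4 + 2 + 8 = A4 + 10 semitones = G5.

G5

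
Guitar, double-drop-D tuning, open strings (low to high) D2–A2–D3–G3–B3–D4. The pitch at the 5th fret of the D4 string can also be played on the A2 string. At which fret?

D4 at fret 5 is D4 + 5 semitones = G4.
The open A2 string is 17 semitones below the open D4, so the same pitch on the A2 string lies at fret 5 + 17 = 22.

22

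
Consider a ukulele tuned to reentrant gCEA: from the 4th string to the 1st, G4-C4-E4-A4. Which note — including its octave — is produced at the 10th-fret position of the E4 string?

Each fret is one semitone, so E4 + 10 = D5.

D5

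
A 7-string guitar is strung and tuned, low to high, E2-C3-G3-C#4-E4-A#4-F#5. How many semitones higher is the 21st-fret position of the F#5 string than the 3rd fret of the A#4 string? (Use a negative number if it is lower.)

26 semitones

F#5 at fret 21 → D#7 (MIDI 99); A#4 at fret 3 → C#5 (MIDI 73).
99 − 73 = 26, so the two pitches are 26 semitones apart.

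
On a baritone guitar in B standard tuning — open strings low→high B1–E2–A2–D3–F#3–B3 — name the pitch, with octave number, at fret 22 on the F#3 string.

E5

Each fret is one semitone, so F#3 + 22 = E5.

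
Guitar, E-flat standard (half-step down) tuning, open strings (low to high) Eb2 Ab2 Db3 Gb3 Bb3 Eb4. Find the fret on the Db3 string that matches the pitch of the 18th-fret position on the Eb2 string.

8

Fret 18 on Eb2 is MIDI 39 + 18 = 57 (A3). On the Db3 string (open MIDI 49), that pitch is 57 − 49 = fret 8.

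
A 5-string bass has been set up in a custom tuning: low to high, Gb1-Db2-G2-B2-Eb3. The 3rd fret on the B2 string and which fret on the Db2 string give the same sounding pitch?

B2 at fret 3 is B2 + 3 semitones = D3.
The open Db2 string is 10 semitones below the open B2, so the same pitch on the Db2 string lies at fret 3 + 10 = 13.

13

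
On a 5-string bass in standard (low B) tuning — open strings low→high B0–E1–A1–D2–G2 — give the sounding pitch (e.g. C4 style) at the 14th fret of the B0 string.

B0 is MIDI 23. Adding 14 gives 37, which is C#2.
(Equivalently spelled Db2.)

C#2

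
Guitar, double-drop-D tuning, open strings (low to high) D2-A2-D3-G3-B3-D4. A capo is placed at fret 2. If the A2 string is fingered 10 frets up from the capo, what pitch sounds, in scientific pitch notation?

The capo raises the open A2 by 2 semitones to B2; fretting 10 more gives A2 + 2 + 10 = A2 + 12 semitones = A3.

A3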